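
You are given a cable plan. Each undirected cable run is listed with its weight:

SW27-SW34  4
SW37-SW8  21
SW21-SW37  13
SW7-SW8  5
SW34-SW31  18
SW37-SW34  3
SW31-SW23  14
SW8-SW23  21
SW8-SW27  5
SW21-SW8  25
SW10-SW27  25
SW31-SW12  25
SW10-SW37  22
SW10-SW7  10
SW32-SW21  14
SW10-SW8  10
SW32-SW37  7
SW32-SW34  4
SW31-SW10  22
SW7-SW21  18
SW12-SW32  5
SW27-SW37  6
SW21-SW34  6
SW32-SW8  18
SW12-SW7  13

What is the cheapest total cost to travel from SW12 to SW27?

13

Candidate routes:
SW12 - SW32 - SW37 - SW27: 5+7+6 = 18
SW12 - SW32 - SW34 - SW37 - SW27: 5+4+3+6 = 18
SW12 - SW32 - SW34 - SW27: 5+4+4 = 13
SW12 - SW32 - SW37 - SW34 - SW27: 5+7+3+4 = 19
Cheapest is SW12 - SW32 - SW34 - SW27 at 13.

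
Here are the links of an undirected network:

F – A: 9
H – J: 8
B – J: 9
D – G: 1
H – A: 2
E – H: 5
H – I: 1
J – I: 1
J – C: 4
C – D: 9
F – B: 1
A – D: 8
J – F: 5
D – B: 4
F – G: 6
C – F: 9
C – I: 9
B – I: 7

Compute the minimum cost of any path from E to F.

12

Compare a few routes:
E - H - I - J - F: 5+1+1+5 = 12
E - H - I - J - B - F: 5+1+1+9+1 = 17
E - H - A - F: 5+2+9 = 16
E - H - I - B - F: 5+1+7+1 = 14
Cheapest is E - H - I - J - F at 12.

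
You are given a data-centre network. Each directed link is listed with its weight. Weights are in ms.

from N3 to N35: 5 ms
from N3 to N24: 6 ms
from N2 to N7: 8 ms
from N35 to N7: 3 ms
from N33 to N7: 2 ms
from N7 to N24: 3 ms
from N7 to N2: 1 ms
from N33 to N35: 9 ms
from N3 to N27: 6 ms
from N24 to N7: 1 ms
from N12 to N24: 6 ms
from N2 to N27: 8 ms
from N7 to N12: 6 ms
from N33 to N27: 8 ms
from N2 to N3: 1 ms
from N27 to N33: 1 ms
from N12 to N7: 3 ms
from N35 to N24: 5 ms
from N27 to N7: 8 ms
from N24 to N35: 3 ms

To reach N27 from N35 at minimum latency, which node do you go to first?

N7

Compare a few routes:
N35 → N24 → N7 → N2 → N3 → N27: 5+1+1+1+6 = 14
N35 → N7 → N2 → N3 → N27: 3+1+1+6 = 11
N35 → N7 → N2 → N27: 3+1+8 = 12
The minimum is 11 ms via N35 → N7 → N2 → N3 → N27.
So from N35 the first move is to N7.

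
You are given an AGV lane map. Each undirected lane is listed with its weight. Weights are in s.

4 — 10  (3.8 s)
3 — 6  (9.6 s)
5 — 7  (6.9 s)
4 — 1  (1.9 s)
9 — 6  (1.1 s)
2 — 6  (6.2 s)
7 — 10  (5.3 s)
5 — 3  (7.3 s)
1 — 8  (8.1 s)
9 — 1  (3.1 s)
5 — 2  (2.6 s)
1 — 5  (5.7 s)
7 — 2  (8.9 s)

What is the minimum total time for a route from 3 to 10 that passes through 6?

19.5 s

Shortest 3→6: 3–6 = 9.6
Shortest 6→10: 6–9–1–4–10 = 9.9
Total via 6: 9.6 + 9.9 = 19.5 s.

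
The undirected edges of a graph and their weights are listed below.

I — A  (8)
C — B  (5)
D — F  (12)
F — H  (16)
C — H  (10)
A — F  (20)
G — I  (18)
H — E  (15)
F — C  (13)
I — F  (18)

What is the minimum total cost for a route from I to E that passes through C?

56

Shortest I→C: I–F–C = 31
Shortest C→E: C–H–E = 25
Total via C: 31 + 25 = 56.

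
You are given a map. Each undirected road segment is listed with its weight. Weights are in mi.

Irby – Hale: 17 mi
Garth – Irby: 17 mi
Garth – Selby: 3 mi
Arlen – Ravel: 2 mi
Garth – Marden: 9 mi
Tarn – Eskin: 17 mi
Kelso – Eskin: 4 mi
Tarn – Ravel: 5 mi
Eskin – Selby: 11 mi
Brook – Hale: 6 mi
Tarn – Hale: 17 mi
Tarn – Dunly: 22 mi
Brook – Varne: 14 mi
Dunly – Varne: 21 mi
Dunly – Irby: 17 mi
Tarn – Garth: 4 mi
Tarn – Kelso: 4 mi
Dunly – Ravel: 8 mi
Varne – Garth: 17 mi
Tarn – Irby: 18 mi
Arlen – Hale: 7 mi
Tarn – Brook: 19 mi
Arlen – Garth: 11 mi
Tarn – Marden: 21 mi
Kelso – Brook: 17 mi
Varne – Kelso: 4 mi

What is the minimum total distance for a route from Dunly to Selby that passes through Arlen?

Shortest Dunly→Arlen: Dunly → Ravel → Arlen = 10
Best Arlen to Selby: Arlen → Garth → Selby costing 14
Total via Arlen: 10 + 14 = 24 mi.

24 mi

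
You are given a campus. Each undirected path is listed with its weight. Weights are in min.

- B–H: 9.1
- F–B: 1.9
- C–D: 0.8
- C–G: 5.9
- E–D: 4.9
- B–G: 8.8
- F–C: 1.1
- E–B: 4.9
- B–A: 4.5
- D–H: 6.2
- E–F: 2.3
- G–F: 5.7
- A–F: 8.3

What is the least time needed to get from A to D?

Settle nodes by increasing distance from A:
A: 0
B: 4.5  (via A)
F: 6.4  (via B)
C: 7.5  (via F)
D: 8.3  (via C)
Shortest route: A → B → F → C → D = 8.3 min.

8.3 min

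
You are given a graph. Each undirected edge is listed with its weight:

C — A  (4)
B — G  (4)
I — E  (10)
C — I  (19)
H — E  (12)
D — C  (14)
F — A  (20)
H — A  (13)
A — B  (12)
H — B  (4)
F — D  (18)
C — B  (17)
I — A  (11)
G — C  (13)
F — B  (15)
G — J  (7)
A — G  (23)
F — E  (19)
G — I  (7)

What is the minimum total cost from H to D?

Shortest distances from H:
H: 0
B: 4  (via H)
G: 8  (via B)
E: 12  (via H)
A: 13  (via H)
I: 15  (via G)
J: 15  (via G)
C: 17  (via A)
F: 19  (via B)
D: 31  (via C)
Shortest route: H–A–C–D = 31.

31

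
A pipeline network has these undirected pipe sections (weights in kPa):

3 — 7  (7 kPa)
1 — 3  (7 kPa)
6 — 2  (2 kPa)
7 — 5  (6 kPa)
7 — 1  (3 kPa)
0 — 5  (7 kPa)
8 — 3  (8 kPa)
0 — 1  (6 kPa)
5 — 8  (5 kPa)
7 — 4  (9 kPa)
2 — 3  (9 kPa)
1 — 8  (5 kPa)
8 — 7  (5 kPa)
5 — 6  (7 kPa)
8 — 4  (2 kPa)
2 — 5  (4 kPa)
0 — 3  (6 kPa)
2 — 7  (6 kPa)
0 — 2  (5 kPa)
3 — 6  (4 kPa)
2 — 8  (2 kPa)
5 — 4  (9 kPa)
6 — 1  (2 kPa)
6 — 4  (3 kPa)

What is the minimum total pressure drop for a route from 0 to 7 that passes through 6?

12 kPa

Best 0 to 6: 0 → 2 → 6 costing 7
Shortest 6→7: 6 → 1 → 7 = 5
Total via 6: 7 + 5 = 12 kPa.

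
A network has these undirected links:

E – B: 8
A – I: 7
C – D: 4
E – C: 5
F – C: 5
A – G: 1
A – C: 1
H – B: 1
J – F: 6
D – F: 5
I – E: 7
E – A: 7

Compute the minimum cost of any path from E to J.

Compare a few routes:
E–A–C–F–J: 7+1+5+6 = 19
E–C–F–J: 5+5+6 = 16
E–C–D–F–J: 5+4+5+6 = 20
Cheapest is E–C–F–J at 16.

16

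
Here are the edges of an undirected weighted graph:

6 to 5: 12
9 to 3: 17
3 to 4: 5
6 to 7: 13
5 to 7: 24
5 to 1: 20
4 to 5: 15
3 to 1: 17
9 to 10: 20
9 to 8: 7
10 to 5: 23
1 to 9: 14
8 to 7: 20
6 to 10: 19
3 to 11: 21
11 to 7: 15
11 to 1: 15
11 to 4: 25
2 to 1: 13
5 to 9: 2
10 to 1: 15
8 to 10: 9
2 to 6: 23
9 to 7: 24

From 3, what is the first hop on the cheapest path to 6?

Enumerating some paths:
3 → 9 → 5 → 6: 17+2+12 = 31
3 → 4 → 5 → 6: 5+15+12 = 32
Cheapest is 3 → 9 → 5 → 6 at 31.
So from 3 the first move is to 9.

9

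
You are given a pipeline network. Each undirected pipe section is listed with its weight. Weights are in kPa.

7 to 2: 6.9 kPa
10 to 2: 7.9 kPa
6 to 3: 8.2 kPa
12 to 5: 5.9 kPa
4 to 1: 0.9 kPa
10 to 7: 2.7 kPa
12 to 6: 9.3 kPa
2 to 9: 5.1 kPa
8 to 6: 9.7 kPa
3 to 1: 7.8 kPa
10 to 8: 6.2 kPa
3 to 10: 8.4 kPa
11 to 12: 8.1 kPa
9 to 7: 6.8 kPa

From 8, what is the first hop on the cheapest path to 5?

6

Enumerating some paths:
8 → 6 → 12 → 5: 9.7+9.3+5.9 = 24.9
8 → 10 → 3 → 6 → 12 → 5: 6.2+8.4+8.2+9.3+5.9 = 38
The minimum is 24.9 kPa via 8 → 6 → 12 → 5.
So from 8 the first move is to 6.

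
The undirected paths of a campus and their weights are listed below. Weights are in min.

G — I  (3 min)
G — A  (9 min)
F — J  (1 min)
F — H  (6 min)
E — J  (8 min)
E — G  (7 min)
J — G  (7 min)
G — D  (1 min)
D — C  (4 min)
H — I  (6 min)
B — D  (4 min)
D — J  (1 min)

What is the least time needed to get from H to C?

12 min

Enumerating some paths:
H–I–G–D–C: 6+3+1+4 = 14
H–F–J–D–C: 6+1+1+4 = 12
Cheapest is H–F–J–D–C at 12 min.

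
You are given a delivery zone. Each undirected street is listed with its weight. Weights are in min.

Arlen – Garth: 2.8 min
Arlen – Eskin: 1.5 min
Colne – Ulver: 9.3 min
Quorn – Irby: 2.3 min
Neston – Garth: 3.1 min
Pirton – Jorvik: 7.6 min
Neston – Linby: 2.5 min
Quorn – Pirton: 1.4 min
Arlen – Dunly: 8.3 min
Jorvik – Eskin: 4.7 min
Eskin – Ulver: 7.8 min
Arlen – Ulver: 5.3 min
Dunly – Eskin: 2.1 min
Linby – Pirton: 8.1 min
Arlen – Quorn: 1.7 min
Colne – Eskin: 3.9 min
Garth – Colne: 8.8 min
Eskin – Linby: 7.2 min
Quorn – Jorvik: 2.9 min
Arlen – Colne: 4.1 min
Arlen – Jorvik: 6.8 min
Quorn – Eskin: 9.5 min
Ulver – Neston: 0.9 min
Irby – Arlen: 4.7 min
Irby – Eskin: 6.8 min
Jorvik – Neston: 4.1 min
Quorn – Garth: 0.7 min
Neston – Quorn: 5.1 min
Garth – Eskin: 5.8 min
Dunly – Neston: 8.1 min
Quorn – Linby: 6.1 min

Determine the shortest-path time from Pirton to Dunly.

6.7 min

Settle nodes by increasing distance from Pirton:
Pirton: 0
Quorn: 1.4  (via Pirton)
Garth: 2.1  (via Quorn)
Arlen: 3.1  (via Quorn)
Irby: 3.7  (via Quorn)
Jorvik: 4.3  (via Quorn)
Eskin: 4.6  (via Arlen)
Neston: 5.2  (via Garth)
Ulver: 6.1  (via Neston)
Dunly: 6.7  (via Eskin)
Shortest route: Pirton–Quorn–Arlen–Eskin–Dunly = 6.7 min.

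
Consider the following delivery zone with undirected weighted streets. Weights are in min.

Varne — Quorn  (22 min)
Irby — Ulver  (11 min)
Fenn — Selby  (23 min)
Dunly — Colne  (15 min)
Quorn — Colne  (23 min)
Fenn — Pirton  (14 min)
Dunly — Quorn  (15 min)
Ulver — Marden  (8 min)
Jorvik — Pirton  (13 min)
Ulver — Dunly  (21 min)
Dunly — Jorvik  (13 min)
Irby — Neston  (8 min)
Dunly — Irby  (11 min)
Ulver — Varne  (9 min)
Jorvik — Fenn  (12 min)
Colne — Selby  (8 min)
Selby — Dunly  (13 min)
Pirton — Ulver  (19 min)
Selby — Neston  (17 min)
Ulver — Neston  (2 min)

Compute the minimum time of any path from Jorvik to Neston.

Settle nodes by increasing distance from Jorvik:
Jorvik: 0
Fenn: 12  (via Jorvik)
Pirton: 13  (via Jorvik)
Dunly: 13  (via Jorvik)
Irby: 24  (via Dunly)
Selby: 26  (via Dunly)
Quorn: 28  (via Dunly)
Colne: 28  (via Dunly)
Neston: 32  (via Irby)
Shortest route: Jorvik → Dunly → Irby → Neston = 32 min.

32 min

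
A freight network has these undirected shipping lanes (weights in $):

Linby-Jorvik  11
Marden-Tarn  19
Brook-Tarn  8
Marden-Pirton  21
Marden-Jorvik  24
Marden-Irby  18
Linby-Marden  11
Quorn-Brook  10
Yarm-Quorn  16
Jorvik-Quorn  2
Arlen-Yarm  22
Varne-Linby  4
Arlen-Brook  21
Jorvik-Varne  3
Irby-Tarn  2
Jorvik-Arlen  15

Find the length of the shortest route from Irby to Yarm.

Running Dijkstra from Irby:
Irby: 0
Tarn: 2  (via Irby)
Brook: 10  (via Tarn)
Marden: 18  (via Irby)
Quorn: 20  (via Brook)
Jorvik: 22  (via Quorn)
Varne: 25  (via Jorvik)
Linby: 29  (via Marden)
Arlen: 31  (via Brook)
Yarm: 36  (via Quorn)
Shortest route: Irby → Tarn → Brook → Quorn → Yarm = $36.

$36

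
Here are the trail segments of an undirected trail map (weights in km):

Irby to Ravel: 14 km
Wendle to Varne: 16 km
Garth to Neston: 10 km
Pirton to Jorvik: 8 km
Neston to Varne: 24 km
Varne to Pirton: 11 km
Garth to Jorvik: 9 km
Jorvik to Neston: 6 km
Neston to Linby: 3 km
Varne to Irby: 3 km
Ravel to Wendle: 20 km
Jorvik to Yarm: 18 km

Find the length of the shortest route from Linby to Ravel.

Enumerating some paths:
Linby - Neston - Garth - Jorvik - Pirton - Varne - Irby - Ravel: 3+10+9+8+11+3+14 = 58
Linby - Neston - Jorvik - Pirton - Varne - Irby - Ravel: 3+6+8+11+3+14 = 45
Linby - Neston - Varne - Irby - Ravel: 3+24+3+14 = 44
The minimum is 44 km via Linby - Neston - Varne - Irby - Ravel.

44 km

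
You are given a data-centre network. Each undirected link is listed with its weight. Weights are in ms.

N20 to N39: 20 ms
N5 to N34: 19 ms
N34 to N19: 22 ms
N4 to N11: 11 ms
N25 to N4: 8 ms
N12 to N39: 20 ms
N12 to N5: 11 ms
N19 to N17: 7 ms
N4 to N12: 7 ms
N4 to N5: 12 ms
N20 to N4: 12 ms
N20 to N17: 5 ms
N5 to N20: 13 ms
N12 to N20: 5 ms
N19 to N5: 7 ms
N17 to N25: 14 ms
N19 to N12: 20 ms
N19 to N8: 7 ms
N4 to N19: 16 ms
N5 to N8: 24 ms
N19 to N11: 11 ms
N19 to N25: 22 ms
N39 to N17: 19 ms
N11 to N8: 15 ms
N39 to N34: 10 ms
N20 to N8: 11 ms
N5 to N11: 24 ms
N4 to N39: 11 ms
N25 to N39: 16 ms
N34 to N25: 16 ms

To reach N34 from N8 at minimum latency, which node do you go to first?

N19

Candidate routes:
N8–N19–N5–N34: 7+7+19 = 33
N8–N19–N34: 7+22 = 29
N8–N20–N39–N34: 11+20+10 = 41
Cheapest is N8–N19–N34 at 29 ms.
So from N8 the first move is to N19.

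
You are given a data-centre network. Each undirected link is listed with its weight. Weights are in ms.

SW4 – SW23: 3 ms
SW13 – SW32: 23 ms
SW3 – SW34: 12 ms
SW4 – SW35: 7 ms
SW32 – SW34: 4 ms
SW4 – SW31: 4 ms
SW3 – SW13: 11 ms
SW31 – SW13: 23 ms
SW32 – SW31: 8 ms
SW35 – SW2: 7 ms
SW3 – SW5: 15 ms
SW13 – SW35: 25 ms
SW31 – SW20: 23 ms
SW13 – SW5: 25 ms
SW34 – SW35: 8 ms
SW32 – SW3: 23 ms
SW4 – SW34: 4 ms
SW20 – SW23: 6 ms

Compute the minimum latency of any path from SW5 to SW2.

Candidate routes:
SW5–SW3–SW34–SW32–SW31–SW4–SW35–SW2: 15+12+4+8+4+7+7 = 57
SW5–SW3–SW34–SW35–SW2: 15+12+8+7 = 42
SW5–SW3–SW32–SW34–SW35–SW2: 15+23+4+8+7 = 57
SW5–SW3–SW34–SW4–SW35–SW2: 15+12+4+7+7 = 45
The minimum is 42 ms via SW5–SW3–SW34–SW35–SW2.

42 ms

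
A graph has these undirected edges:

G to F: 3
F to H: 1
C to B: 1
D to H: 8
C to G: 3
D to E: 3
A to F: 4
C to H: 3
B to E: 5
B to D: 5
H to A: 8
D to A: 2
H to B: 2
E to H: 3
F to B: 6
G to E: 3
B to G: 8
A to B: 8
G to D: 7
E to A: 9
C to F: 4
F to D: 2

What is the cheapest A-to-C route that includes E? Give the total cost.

Shortest A→E: A–D–E = 5
Shortest E→C: E–G–C = 6
Total via E: 5 + 6 = 11.

11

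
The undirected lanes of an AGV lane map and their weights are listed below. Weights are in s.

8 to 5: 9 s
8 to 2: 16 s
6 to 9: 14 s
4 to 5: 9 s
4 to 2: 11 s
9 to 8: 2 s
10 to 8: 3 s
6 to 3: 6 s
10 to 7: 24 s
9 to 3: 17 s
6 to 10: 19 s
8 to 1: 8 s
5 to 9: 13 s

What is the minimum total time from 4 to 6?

Compare a few routes:
4 - 5 - 9 - 6: 9+13+14 = 36
4 - 5 - 8 - 9 - 6: 9+9+2+14 = 34
4 - 5 - 8 - 10 - 6: 9+9+3+19 = 40
Cheapest is 4 - 5 - 8 - 9 - 6 at 34 s.

34 s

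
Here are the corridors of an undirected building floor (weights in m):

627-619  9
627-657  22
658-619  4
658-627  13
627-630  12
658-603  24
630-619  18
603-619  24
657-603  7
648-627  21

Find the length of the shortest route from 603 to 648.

50 m

Shortest distances from 603:
603: 0
657: 7  (via 603)
619: 24  (via 603)
658: 24  (via 603)
627: 29  (via 657)
630: 41  (via 627)
648: 50  (via 627)
Shortest route: 603–657–627–648 = 50 m.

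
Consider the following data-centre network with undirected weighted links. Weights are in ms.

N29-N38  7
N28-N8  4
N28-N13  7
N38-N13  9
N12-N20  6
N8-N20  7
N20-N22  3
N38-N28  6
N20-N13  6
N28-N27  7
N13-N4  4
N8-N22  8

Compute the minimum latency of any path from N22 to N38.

Candidate routes:
N22–N20–N13–N38: 3+6+9 = 18
N22–N20–N13–N28–N38: 3+6+7+6 = 22
N22–N20–N8–N28–N38: 3+7+4+6 = 20
Cheapest is N22–N20–N13–N38 at 18 ms.

18 ms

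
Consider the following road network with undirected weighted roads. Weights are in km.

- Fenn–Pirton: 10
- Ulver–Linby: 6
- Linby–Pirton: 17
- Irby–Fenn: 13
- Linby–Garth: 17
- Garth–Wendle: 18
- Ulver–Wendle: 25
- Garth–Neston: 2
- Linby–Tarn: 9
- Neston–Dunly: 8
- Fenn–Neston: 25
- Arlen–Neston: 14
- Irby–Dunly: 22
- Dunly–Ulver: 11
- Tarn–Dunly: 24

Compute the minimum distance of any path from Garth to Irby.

32 km

Candidate routes:
Garth → Neston → Fenn → Irby: 2+25+13 = 40
Garth → Linby → Ulver → Dunly → Irby: 17+6+11+22 = 56
Garth → Neston → Dunly → Irby: 2+8+22 = 32
The minimum is 32 km via Garth → Neston → Dunly → Irby.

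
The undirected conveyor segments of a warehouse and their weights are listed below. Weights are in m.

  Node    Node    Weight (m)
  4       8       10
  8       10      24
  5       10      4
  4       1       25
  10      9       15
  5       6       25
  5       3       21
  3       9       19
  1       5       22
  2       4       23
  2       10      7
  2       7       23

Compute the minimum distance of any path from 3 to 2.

32 m

Running Dijkstra from 3:
3: 0
9: 19  (via 3)
5: 21  (via 3)
10: 25  (via 5)
2: 32  (via 10)
Shortest route: 3–5–10–2 = 32 m.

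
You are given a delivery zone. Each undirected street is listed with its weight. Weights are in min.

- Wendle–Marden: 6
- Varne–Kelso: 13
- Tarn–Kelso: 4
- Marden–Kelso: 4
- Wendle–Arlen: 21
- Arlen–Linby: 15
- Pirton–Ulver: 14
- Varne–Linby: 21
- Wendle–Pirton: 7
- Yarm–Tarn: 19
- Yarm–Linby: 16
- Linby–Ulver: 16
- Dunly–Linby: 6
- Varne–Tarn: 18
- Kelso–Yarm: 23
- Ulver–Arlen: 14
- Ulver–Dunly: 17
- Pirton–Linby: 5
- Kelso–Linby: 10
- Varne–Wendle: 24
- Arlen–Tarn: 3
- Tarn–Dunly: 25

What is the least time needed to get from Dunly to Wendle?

Compare a few routes:
Dunly–Linby–Pirton–Wendle: 6+5+7 = 18
Dunly–Linby–Kelso–Marden–Wendle: 6+10+4+6 = 26
Dunly–Ulver–Pirton–Wendle: 17+14+7 = 38
Cheapest is Dunly–Linby–Pirton–Wendle at 18 min.

18 min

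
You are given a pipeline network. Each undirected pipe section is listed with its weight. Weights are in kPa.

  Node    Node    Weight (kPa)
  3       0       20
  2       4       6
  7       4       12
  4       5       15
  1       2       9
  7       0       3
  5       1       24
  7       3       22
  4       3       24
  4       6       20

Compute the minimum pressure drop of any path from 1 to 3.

39 kPa

Candidate routes:
1 → 2 → 4 → 3: 9+6+24 = 39
1 → 2 → 4 → 7 → 3: 9+6+12+22 = 49
The minimum is 39 kPa via 1 → 2 → 4 → 3.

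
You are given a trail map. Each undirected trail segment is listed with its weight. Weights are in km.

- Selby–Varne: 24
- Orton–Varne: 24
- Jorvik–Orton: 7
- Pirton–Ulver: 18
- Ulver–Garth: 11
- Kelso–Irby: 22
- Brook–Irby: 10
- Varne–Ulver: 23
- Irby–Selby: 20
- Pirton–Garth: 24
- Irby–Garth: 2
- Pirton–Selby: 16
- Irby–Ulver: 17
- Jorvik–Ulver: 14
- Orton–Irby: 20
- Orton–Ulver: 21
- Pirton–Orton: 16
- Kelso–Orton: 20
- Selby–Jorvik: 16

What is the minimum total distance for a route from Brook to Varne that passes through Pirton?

Best Brook to Pirton: Brook → Irby → Garth → Pirton costing 36
Shortest Pirton→Varne: Pirton → Orton → Varne = 40
Total via Pirton: 36 + 40 = 76 km.

76 km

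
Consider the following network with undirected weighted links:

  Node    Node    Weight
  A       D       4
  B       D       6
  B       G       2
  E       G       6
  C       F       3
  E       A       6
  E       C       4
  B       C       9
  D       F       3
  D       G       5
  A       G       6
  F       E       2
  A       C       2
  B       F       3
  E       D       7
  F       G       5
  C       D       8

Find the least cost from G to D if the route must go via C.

Best G to C: G → F → C costing 8
Shortest C→D: C → A → D = 6
Total via C: 8 + 6 = 14.

14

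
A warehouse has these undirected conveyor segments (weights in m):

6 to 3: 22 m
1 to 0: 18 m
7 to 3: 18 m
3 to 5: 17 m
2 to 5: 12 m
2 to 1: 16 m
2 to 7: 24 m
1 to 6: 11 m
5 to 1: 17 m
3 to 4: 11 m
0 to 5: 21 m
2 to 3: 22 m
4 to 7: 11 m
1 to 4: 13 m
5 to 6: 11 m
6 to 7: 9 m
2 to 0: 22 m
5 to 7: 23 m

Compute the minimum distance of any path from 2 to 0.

22 m

Compare a few routes:
2 - 5 - 1 - 0: 12+17+18 = 47
2 - 5 - 0: 12+21 = 33
2 - 1 - 0: 16+18 = 34
2 - 0: 22 = 22
The minimum is 22 m via 2 - 0.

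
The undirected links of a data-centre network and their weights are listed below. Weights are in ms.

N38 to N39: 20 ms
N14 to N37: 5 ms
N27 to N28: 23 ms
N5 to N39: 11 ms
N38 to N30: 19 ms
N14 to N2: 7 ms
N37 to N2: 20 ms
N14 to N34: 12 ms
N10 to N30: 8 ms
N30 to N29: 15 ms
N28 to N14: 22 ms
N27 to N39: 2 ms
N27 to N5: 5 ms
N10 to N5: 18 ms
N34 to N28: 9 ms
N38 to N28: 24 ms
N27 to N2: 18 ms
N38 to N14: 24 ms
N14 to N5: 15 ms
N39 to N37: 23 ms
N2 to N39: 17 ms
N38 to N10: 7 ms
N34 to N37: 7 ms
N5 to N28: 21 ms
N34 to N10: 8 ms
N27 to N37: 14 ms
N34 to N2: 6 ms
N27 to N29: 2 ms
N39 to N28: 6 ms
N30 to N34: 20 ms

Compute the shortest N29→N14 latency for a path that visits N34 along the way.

31 ms

Best N29 to N34: N29–N27–N39–N28–N34 costing 19
Best N34 to N14: N34–N14 costing 12
Total via N34: 19 + 12 = 31 ms.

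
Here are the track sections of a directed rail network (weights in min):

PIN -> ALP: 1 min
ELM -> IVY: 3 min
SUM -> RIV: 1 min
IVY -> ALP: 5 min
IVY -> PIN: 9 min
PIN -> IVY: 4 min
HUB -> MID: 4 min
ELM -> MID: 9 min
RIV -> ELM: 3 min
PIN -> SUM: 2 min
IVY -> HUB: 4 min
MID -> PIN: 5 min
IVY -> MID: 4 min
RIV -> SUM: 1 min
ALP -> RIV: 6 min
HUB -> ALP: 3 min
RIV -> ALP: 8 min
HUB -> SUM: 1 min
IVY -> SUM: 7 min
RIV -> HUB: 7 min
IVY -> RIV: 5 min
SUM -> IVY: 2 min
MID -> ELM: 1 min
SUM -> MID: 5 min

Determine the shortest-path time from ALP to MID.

12 min

Enumerating some paths:
ALP–RIV–SUM–IVY–MID: 6+1+2+4 = 13
ALP–RIV–ELM–IVY–MID: 6+3+3+4 = 16
ALP–RIV–SUM–MID: 6+1+5 = 12
ALP–RIV–HUB–MID: 6+7+4 = 17
Cheapest is ALP–RIV–SUM–MID at 12 min.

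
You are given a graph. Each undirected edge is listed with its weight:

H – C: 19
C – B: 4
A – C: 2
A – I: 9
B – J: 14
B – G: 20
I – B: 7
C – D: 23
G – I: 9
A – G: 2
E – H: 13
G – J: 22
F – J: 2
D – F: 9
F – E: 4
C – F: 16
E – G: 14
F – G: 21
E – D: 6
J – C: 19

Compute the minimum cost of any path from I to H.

Enumerating some paths:
I–G–A–C–H: 9+2+2+19 = 32
I–B–C–H: 7+4+19 = 30
The minimum is 30 via I–B–C–H.

30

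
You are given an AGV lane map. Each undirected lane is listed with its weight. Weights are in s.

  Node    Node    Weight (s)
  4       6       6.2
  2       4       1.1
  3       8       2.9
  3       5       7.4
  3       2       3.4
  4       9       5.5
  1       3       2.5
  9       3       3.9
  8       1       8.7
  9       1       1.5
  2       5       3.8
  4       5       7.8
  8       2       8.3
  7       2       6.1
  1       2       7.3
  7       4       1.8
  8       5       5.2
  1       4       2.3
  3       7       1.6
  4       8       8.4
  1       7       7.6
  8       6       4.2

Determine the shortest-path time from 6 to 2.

Running Dijkstra from 6:
6: 0
8: 4.2  (via 6)
4: 6.2  (via 6)
3: 7.1  (via 8)
2: 7.3  (via 4)
Shortest route: 6–4–2 = 7.3 s.

7.3 s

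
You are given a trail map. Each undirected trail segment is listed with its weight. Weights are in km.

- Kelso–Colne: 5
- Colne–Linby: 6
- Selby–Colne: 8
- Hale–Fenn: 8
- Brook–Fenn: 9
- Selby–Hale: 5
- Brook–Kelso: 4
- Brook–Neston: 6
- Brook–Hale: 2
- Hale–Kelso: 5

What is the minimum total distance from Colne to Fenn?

Candidate routes:
Colne → Kelso → Brook → Hale → Fenn: 5+4+2+8 = 19
Colne → Selby → Hale → Fenn: 8+5+8 = 21
Colne → Kelso → Brook → Fenn: 5+4+9 = 18
Cheapest is Colne → Kelso → Brook → Fenn at 18 km.

18 km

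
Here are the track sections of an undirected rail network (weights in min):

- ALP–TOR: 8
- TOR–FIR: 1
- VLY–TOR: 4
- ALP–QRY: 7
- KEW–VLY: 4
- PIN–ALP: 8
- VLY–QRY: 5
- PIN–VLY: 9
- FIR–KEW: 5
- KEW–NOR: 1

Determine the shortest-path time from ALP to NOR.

15 min

Running Dijkstra from ALP:
ALP: 0
QRY: 7  (via ALP)
PIN: 8  (via ALP)
TOR: 8  (via ALP)
FIR: 9  (via TOR)
VLY: 12  (via QRY)
KEW: 14  (via FIR)
NOR: 15  (via KEW)
Shortest route: ALP–TOR–FIR–KEW–NOR = 15 min.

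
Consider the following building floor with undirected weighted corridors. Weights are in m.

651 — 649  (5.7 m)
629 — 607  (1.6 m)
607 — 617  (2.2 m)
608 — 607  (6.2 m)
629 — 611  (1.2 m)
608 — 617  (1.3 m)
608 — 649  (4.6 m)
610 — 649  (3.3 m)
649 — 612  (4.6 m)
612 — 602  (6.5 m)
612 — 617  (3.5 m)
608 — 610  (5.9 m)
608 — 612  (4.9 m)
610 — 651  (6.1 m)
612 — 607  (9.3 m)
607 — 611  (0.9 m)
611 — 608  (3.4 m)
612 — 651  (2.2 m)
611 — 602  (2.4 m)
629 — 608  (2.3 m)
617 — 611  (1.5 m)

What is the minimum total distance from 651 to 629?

Candidate routes:
651–612–608–629: 2.2+4.9+2.3 = 9.4
651–612–617–608–629: 2.2+3.5+1.3+2.3 = 9.3
651–612–617–611–629: 2.2+3.5+1.5+1.2 = 8.4
651–612–617–607–629: 2.2+3.5+2.2+1.6 = 9.5
The minimum is 8.4 m via 651–612–617–611–629.

8.4 m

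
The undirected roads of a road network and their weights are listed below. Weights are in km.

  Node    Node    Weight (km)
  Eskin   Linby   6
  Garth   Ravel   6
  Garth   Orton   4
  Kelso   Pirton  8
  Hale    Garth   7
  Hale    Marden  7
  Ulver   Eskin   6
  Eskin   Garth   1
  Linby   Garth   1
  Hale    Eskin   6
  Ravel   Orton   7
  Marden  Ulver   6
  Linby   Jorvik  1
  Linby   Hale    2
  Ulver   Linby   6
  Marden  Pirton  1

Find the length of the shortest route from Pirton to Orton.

15 km

Enumerating some paths:
Pirton → Marden → Ulver → Eskin → Garth → Orton: 1+6+6+1+4 = 18
Pirton → Marden → Hale → Linby → Garth → Orton: 1+7+2+1+4 = 15
Pirton → Marden → Ulver → Linby → Garth → Orton: 1+6+6+1+4 = 18
The minimum is 15 km via Pirton → Marden → Hale → Linby → Garth → Orton.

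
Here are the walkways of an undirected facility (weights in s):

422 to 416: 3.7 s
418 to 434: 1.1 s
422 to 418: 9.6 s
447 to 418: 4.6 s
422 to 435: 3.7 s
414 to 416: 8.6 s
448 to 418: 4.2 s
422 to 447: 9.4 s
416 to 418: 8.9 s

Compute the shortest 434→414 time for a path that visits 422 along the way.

Best 434 to 422: 434 → 418 → 422 costing 10.7
Best 422 to 414: 422 → 416 → 414 costing 12.3
Total via 422: 10.7 + 12.3 = 23 s.

23 s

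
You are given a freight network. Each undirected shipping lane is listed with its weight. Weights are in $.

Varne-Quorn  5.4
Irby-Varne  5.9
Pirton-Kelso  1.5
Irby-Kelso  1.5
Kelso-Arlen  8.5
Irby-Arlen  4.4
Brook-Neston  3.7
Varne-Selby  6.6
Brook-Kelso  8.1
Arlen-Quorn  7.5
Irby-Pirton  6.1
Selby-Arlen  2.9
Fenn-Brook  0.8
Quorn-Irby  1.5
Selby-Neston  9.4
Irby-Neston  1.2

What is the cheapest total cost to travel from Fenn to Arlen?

$10.1

Compare a few routes:
Fenn - Brook - Kelso - Irby - Arlen: 0.8+8.1+1.5+4.4 = 14.8
Fenn - Brook - Neston - Irby - Quorn - Arlen: 0.8+3.7+1.2+1.5+7.5 = 14.7
Fenn - Brook - Neston - Irby - Arlen: 0.8+3.7+1.2+4.4 = 10.1
The minimum is $10.1 via Fenn - Brook - Neston - Irby - Arlen.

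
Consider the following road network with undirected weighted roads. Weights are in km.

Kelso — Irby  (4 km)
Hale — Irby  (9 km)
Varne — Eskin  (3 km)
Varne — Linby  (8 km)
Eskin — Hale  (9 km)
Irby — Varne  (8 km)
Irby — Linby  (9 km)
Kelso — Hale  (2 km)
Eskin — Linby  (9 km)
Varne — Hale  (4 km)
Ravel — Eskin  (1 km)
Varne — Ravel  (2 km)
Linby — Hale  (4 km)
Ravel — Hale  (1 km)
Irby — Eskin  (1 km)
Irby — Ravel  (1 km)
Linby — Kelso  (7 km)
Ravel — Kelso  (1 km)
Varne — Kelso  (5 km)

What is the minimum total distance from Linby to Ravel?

Compare a few routes:
Linby–Kelso–Ravel: 7+1 = 8
Linby–Hale–Kelso–Ravel: 4+2+1 = 7
Linby–Hale–Ravel: 4+1 = 5
The minimum is 5 km via Linby–Hale–Ravel.

5 km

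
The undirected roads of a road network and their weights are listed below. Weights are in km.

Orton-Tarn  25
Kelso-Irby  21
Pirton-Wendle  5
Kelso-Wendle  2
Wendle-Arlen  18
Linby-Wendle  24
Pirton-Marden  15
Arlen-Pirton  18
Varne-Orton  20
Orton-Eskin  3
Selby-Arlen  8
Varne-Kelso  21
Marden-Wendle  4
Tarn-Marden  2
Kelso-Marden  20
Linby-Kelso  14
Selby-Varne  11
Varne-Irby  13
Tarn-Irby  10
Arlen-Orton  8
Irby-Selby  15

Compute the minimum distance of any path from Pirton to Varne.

Compare a few routes:
Pirton - Wendle - Marden - Tarn - Irby - Varne: 5+4+2+10+13 = 34
Pirton - Wendle - Kelso - Varne: 5+2+21 = 28
The minimum is 28 km via Pirton - Wendle - Kelso - Varne.

28 km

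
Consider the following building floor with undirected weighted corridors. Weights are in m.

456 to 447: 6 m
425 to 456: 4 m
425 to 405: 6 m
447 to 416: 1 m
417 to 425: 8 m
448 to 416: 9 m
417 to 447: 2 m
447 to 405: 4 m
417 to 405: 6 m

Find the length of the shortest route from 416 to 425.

11 m

Shortest distances from 416:
416: 0
447: 1  (via 416)
417: 3  (via 447)
405: 5  (via 447)
456: 7  (via 447)
448: 9  (via 416)
425: 11  (via 417)
Shortest route: 416–447–417–425 = 11 m.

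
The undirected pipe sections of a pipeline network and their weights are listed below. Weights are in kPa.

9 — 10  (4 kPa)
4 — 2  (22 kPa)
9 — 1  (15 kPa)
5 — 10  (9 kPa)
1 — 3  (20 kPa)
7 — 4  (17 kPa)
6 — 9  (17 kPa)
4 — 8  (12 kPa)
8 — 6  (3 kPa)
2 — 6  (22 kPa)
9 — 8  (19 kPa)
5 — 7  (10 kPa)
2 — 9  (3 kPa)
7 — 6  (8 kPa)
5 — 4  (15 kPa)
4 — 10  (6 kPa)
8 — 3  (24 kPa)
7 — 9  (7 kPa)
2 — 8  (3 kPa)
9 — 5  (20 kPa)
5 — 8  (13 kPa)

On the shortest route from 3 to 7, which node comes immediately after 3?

8

Enumerating some paths:
3 - 1 - 9 - 7: 20+15+7 = 42
3 - 8 - 6 - 7: 24+3+8 = 35
3 - 8 - 2 - 9 - 7: 24+3+3+7 = 37
Cheapest is 3 - 8 - 6 - 7 at 35 kPa.
So from 3 the first move is to 8.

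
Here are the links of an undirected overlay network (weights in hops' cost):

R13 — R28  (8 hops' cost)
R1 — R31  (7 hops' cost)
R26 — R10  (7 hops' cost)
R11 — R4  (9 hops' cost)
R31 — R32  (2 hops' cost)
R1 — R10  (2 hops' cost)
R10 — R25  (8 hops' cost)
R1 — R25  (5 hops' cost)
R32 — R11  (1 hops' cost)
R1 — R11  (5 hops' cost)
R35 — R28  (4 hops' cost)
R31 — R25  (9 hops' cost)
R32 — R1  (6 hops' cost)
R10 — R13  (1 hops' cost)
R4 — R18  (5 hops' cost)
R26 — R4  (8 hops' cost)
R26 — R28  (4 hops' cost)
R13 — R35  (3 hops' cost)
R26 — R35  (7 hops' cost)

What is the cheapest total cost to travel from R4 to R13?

Candidate routes:
R4–R26–R35–R13: 8+7+3 = 18
R4–R26–R10–R13: 8+7+1 = 16
R4–R11–R32–R1–R10–R13: 9+1+6+2+1 = 19
R4–R11–R1–R10–R13: 9+5+2+1 = 17
Cheapest is R4–R26–R10–R13 at 16 hops' cost.

16 hops' cost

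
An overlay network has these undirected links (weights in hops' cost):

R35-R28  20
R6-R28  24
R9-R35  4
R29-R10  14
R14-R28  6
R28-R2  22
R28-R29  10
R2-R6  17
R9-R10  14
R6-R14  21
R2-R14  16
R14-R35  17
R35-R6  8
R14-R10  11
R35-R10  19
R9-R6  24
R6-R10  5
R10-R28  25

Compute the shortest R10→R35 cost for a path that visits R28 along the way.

37 hops' cost

Shortest R10→R28: R10 → R14 → R28 = 17
Shortest R28→R35: R28 → R35 = 20
Total via R28: 17 + 20 = 37 hops' cost.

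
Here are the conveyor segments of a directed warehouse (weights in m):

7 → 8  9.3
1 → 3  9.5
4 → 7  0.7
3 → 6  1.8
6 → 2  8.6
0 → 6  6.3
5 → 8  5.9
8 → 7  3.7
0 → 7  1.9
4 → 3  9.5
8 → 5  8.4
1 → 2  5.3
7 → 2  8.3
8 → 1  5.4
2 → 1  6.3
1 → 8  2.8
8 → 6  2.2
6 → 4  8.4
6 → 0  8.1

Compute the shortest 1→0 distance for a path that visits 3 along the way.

19.4 m

Shortest 1→3: 1 → 3 = 9.5
Best 3 to 0: 3 → 6 → 0 costing 9.9
Total via 3: 9.5 + 9.9 = 19.4 m.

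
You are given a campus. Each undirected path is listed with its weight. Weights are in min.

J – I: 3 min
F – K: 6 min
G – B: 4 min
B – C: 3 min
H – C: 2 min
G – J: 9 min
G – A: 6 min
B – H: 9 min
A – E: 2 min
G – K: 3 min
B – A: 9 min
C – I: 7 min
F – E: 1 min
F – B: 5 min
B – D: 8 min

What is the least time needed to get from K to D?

15 min

Enumerating some paths:
K → G → B → D: 3+4+8 = 15
K → F → B → D: 6+5+8 = 19
Cheapest is K → G → B → D at 15 min.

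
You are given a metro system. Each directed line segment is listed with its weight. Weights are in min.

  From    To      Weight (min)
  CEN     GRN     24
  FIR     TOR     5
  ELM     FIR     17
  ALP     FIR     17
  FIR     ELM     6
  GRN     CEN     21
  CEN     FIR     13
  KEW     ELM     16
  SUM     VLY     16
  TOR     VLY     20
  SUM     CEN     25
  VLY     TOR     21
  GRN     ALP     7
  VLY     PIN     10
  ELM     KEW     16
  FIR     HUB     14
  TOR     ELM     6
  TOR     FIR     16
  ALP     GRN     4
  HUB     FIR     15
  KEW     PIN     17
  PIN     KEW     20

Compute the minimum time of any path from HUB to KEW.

37 min

Candidate routes:
HUB - FIR - TOR - ELM - KEW: 15+5+6+16 = 42
HUB - FIR - ELM - KEW: 15+6+16 = 37
Cheapest is HUB - FIR - ELM - KEW at 37 min.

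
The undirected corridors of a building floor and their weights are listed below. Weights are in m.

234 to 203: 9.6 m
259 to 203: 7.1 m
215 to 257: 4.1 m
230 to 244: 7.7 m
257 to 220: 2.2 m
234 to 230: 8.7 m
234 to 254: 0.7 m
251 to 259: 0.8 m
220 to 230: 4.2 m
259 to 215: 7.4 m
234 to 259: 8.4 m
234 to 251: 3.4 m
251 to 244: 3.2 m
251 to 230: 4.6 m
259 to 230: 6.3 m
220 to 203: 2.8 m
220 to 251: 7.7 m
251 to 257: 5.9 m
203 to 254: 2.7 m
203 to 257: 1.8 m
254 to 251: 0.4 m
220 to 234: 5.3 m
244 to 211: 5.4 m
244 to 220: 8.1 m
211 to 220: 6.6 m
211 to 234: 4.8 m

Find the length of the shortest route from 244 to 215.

11.4 m

Running Dijkstra from 244:
244: 0
251: 3.2  (via 244)
254: 3.6  (via 251)
259: 4  (via 251)
234: 4.3  (via 254)
211: 5.4  (via 244)
203: 6.3  (via 254)
230: 7.7  (via 244)
220: 8.1  (via 244)
257: 8.1  (via 203)
215: 11.4  (via 259)
Shortest route: 244 → 251 → 259 → 215 = 11.4 m.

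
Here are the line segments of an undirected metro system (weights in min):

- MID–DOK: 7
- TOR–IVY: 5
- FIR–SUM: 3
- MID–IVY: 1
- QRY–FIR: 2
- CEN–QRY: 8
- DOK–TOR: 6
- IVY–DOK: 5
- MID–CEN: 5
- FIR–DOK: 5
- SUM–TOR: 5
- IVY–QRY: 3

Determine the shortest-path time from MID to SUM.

Enumerating some paths:
MID - IVY - QRY - FIR - SUM: 1+3+2+3 = 9
MID - IVY - TOR - SUM: 1+5+5 = 11
Cheapest is MID - IVY - QRY - FIR - SUM at 9 min.

9 min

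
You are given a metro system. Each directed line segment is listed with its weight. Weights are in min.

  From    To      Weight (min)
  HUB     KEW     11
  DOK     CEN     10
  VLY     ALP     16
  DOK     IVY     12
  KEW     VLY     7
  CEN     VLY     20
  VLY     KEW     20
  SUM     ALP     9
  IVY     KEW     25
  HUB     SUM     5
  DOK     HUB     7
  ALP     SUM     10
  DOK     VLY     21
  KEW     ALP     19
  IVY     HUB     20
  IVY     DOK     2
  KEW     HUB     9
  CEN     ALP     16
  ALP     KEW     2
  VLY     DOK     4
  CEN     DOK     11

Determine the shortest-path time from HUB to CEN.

32 min

Running Dijkstra from HUB:
HUB: 0
SUM: 5  (via HUB)
KEW: 11  (via HUB)
ALP: 14  (via SUM)
VLY: 18  (via KEW)
DOK: 22  (via VLY)
CEN: 32  (via DOK)
Shortest route: HUB–KEW–VLY–DOK–CEN = 32 min.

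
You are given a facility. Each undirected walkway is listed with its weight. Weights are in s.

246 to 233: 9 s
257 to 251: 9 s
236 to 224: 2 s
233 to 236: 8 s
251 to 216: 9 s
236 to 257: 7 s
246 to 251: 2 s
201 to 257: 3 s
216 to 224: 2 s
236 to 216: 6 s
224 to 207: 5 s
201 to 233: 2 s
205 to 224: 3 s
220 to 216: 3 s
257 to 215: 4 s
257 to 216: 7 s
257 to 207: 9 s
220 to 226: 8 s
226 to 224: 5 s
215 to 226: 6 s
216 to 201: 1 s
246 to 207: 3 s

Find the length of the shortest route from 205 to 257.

Enumerating some paths:
205 → 224 → 236 → 257: 3+2+7 = 12
205 → 224 → 216 → 257: 3+2+7 = 12
205 → 224 → 216 → 201 → 257: 3+2+1+3 = 9
The minimum is 9 s via 205 → 224 → 216 → 201 → 257.

9 s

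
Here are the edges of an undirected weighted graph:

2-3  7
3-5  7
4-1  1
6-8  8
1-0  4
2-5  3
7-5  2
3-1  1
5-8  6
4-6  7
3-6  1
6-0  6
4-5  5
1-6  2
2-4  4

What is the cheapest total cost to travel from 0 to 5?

Settle nodes by increasing distance from 0:
0: 0
1: 4  (via 0)
3: 5  (via 1)
4: 5  (via 1)
6: 6  (via 0)
2: 9  (via 4)
5: 10  (via 4)
Shortest route: 0–1–4–5 = 10.

10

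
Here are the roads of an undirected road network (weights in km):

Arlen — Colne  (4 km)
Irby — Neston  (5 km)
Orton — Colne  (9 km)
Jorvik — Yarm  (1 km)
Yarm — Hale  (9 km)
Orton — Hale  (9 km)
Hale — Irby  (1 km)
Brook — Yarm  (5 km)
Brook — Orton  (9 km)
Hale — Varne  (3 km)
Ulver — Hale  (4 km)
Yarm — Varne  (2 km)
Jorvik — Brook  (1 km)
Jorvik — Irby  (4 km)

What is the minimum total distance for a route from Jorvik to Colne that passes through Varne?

24 km

Best Jorvik to Varne: Jorvik → Yarm → Varne costing 3
Shortest Varne→Colne: Varne → Hale → Orton → Colne = 21
Total via Varne: 3 + 21 = 24 km.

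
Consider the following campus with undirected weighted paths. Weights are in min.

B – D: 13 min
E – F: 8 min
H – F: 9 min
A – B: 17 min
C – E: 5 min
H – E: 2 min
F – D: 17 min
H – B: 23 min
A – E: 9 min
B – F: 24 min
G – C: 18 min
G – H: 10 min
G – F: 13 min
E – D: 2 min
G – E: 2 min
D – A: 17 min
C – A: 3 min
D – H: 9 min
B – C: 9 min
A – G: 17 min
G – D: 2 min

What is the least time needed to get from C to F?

Settle nodes by increasing distance from C:
C: 0
A: 3  (via C)
E: 5  (via C)
D: 7  (via E)
G: 7  (via E)
H: 7  (via E)
B: 9  (via C)
F: 13  (via E)
Shortest route: C → E → F = 13 min.

13 min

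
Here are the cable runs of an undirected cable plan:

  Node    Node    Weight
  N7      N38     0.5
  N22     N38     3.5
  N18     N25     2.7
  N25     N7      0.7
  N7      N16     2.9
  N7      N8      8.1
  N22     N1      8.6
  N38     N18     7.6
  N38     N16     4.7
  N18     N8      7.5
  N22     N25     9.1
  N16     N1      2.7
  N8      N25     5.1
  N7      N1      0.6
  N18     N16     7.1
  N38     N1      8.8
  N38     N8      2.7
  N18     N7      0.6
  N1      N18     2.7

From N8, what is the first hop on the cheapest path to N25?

N38

Compare a few routes:
N8–N7–N25: 8.1+0.7 = 8.8
N8–N25: 5.1 = 5.1
N8–N38–N7–N18–N25: 2.7+0.5+0.6+2.7 = 6.5
N8–N38–N7–N25: 2.7+0.5+0.7 = 3.9
The minimum is 3.9 via N8–N38–N7–N25.
So from N8 the first move is to N38.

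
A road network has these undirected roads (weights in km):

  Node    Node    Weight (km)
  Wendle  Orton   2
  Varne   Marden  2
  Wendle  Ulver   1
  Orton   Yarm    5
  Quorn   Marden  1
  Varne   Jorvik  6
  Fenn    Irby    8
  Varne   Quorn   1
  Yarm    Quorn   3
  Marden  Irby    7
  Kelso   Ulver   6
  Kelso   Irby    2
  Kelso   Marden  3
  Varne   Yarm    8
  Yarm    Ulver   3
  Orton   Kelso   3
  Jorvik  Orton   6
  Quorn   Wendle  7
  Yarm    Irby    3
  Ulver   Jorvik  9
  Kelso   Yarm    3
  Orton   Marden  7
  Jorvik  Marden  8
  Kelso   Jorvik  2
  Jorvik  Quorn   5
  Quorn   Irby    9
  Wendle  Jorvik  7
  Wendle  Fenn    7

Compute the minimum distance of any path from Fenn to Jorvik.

Candidate routes:
Fenn - Wendle - Jorvik: 7+7 = 14
Fenn - Irby - Kelso - Jorvik: 8+2+2 = 12
Cheapest is Fenn - Irby - Kelso - Jorvik at 12 km.

12 km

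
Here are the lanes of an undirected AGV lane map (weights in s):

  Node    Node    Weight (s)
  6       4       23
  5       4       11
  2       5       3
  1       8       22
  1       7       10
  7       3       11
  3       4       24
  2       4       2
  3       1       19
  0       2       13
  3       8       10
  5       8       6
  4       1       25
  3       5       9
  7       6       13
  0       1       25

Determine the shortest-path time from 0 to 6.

Shortest distances from 0:
0: 0
2: 13  (via 0)
4: 15  (via 2)
5: 16  (via 2)
8: 22  (via 5)
1: 25  (via 0)
3: 25  (via 5)
7: 35  (via 1)
6: 38  (via 4)
Shortest route: 0 → 2 → 4 → 6 = 38 s.

38 s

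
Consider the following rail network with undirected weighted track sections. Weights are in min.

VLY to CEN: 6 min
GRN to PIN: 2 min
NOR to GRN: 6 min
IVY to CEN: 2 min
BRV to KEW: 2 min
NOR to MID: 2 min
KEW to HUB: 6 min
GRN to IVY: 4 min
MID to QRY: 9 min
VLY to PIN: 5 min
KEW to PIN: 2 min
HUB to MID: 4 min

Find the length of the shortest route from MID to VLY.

15 min

Settle nodes by increasing distance from MID:
MID: 0
NOR: 2  (via MID)
HUB: 4  (via MID)
GRN: 8  (via NOR)
QRY: 9  (via MID)
PIN: 10  (via GRN)
KEW: 10  (via HUB)
IVY: 12  (via GRN)
BRV: 12  (via KEW)
CEN: 14  (via IVY)
VLY: 15  (via PIN)
Shortest route: MID–NOR–GRN–PIN–VLY = 15 min.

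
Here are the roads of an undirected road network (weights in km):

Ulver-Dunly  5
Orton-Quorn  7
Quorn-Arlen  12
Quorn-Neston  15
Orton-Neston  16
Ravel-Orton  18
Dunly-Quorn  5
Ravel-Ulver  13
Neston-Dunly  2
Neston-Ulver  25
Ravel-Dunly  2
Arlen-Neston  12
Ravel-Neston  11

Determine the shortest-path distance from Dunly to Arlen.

Running Dijkstra from Dunly:
Dunly: 0
Ravel: 2  (via Dunly)
Neston: 2  (via Dunly)
Ulver: 5  (via Dunly)
Quorn: 5  (via Dunly)
Orton: 12  (via Quorn)
Arlen: 14  (via Neston)
Shortest route: Dunly–Neston–Arlen = 14 km.

14 km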